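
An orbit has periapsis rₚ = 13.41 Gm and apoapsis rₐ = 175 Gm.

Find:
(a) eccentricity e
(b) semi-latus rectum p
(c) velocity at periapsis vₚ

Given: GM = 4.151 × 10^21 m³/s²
rₚ = 13.41 Gm = 1.341 × 10^10 m
rₐ = 175 Gm = 1.75 × 10^11 m
GM = 4.151 × 10^21 m³/s²
a = (rₚ + rₐ)/2 = 9.4205 × 10^10 m
e = (rₐ − rₚ)/(rₐ + rₚ) = (1.6159 × 10^11) / (1.8841 × 10^11) = 0.857651
(a) e = 0.857651 ≈ 0.8577
(b) 1 − e² = 0.264435;  p = a(1 − e²) = 9.4205 × 10^10 × 0.264435 = 2.49111 × 10^10 m ≈ 24.91 Gm
(c) vₚ² = GM (2/rₚ − 1/a) = 4.151 × 10^21 × (1.49142 × 10^-10 − 1.06151 × 10^-11) = 5.75027 × 10^11 m²/s²;  vₚ = 758305 m/s ≈ 758.3 km/s

Final answer:
(a) eccentricity e = 0.8577
(b) semi-latus rectum p = 24.91 Gm
(c) velocity at periapsis vₚ = 758.3 km/s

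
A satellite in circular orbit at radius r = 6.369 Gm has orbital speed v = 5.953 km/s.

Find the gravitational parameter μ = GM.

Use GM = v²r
r = 6.369 Gm = 6.369 × 10^9 m
v = 5.953 km/s = 5953 m/s
v² = 3.54382 × 10^7 m²/s²
GM = v²r = 3.54382 × 10^7 × 6.369 × 10^9 = 2.25706 × 10^17 m³/s²
GM ≈ 2.257 × 10^17 m³/s²

Final answer: GM = 2.257 × 10^17 m³/s²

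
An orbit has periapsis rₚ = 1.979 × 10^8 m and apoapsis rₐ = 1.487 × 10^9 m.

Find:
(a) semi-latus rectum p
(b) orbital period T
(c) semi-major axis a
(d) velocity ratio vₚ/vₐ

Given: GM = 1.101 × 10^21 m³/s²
rₚ = 1.979 × 10^8 m
rₐ = 1.487 × 10^9 m
GM = 1.101 × 10^21 m³/s²
a = (rₚ + rₐ)/2 = 8.4245 × 10^8 m
e = (rₐ − rₚ)/(rₐ + rₚ) = (1.2891 × 10^9) / (1.6849 × 10^9) = 0.76509
(a) 1 − e² = 0.414637;  p = a(1 − e²) = 8.4245 × 10^8 × 0.414637 = 3.49311 × 10^8 m ≈ 3.493 × 10^8 m
(b) a³ = 5.97905 × 10^26 m³;  T = 2π √(a³/GM) = 2π × 736.924 s = 4630.23 s ≈ 1.286 hours
(c) a = 8.4245 × 10^8 m ≈ 8.425 × 10^8 m
(d) vₚ/vₐ = rₐ/rₚ (angular momentum) = (1.487 × 10^9) / (1.979 × 10^8) = 7.5139 ≈ 7.514

Final answer:
(a) semi-latus rectum p = 3.493 × 10^8 m
(b) orbital period T = 1.286 hours
(c) semi-major axis a = 8.425 × 10^8 m
(d) velocity ratio vₚ/vₐ = 7.514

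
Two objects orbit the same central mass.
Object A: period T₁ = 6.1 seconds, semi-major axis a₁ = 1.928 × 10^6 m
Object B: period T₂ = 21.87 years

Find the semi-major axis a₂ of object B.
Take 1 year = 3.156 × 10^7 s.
T₁ = 6.1 seconds
T₂ = 21.87 years = 6.90217 × 10^8 s
a₁ = 1.928 × 10^6 m
Kepler's third law: (T₂/T₁)² = (a₂/a₁)³  ⇒  a₂ = a₁ (T₂/T₁)^(2/3)
T₂/T₁ = 1.1315 × 10^8
(T₂/T₁)^(2/3) = 233940
a₂ = 1.928 × 10^6 m × 233940 = 4.51036 × 10^11 m ≈ 4.51 × 10^11 m

Final answer: a₂ = 4.51 × 10^11 m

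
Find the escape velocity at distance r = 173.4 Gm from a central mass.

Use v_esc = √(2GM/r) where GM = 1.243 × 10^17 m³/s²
r = 173.4 Gm = 1.734 × 10^11 m
GM = 1.243 × 10^17 m³/s²
2GM/r = 2 × (1.243 × 10^17) / (1.734 × 10^11) = 1.43368 × 10^6 m²/s²
v_esc = √(2GM/r) = 1197.36 m/s ≈ 1.197 km/s

Final answer: 1.197 km/s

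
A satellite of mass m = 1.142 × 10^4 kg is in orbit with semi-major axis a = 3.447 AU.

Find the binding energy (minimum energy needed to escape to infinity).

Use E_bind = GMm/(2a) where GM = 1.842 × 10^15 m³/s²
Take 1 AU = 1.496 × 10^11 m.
a = 3.447 AU = 5.15671 × 10^11 m
GM = 1.842 × 10^15 m³/s²
m = 1.142 × 10^4 kg
GMm = 1.842 × 10^15 × 11420 = 2.10356 × 10^19 m³·kg/s²
2a = 1.03134 × 10^12 m
E_bind = GMm/(2a) = 2.03964 × 10^7 J ≈ 20.4 MJ

Final answer: 20.4 MJ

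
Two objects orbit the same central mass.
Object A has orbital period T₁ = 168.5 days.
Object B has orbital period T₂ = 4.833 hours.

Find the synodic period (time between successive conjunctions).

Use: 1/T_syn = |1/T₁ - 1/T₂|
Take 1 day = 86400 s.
T₁ = 168.5 days = 1.45584 × 10^7 s
T₂ = 4.833 hours = 17398.8 s
1/T₁ = 6.86889 × 10^-8 s⁻¹
1/T₂ = 5.74752 × 10^-5 s⁻¹
|1/T₁ − 1/T₂| = 5.74065 × 10^-5 s⁻¹
T_syn = 1 / |1/T₁ − 1/T₂| = 17419.6 s ≈ 4.839 hours

Final answer: T_syn = 4.839 hours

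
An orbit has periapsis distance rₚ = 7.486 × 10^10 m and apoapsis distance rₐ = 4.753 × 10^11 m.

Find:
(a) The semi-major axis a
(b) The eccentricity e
rₚ = 7.486 × 10^10 m
rₐ = 4.753 × 10^11 m
(a) a = (rₚ + rₐ)/2 = 2.7508 × 10^11 m ≈ 2.751 × 10^11 m
(b) e = (rₐ − rₚ)/(rₐ + rₚ) = (4.0044 × 10^11) / (5.5016 × 10^11) = 0.727861

Final answer:
(a) a = 2.751 × 10^11 m
(b) e = 0.7279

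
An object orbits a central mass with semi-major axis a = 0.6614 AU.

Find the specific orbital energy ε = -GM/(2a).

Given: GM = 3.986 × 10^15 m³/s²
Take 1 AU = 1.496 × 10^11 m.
a = 0.6614 AU = 9.89454 × 10^10 m
GM = 3.986 × 10^15 m³/s²
2a = 1.97891 × 10^11 m
ε = −GM/(2a) = -20142.4 J/kg ≈ -20.14 kJ/kg

Final answer: -20.14 kJ/kg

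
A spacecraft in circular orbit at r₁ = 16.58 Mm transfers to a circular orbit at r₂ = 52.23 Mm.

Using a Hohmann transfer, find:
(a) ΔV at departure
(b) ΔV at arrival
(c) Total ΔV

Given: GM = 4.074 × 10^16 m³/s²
r₁ = 16.58 Mm = 1.658 × 10^7 m
r₂ = 52.23 Mm = 5.223 × 10^7 m
GM = 4.074 × 10^16 m³/s²
Transfer ellipse: a_t = (r₁ + r₂)/2 = 3.4405 × 10^7 m
Circular speed at r₁: v₁ = √(GM/r₁) = 49569.9 m/s
Transfer speed at r₁ (periapsis): v₁ₜ = √(GM(2/r₁ − 1/a_t)) = 61075.6 m/s
(a) ΔV₁ = v₁ₜ − v₁ = 11505.6 m/s ≈ 11.51 km/s
Circular speed at r₂: v₂ = √(GM/r₂) = 27928.7 m/s
Transfer speed at r₂ (apoapsis): v₂ₜ = √(GM(2/r₂ − 1/a_t)) = 19388 m/s
(b) ΔV₂ = v₂ − v₂ₜ = 8540.73 m/s ≈ 8.541 km/s
(c) ΔV_total = ΔV₁ + ΔV₂ = 20046.4 m/s ≈ 20.05 km/s

Final answer:
(a) ΔV₁ = 11.51 km/s
(b) ΔV₂ = 8.541 km/s
(c) ΔV_total = 20.05 km/s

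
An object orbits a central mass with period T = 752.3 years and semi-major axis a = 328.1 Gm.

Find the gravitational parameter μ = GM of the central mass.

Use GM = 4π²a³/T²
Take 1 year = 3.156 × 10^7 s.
T = 752.3 years = 2.37426 × 10^10 s
a = 328.1 Gm = 3.281 × 10^11 m
a³ = 3.53198 × 10^34 m³
T² = 5.6371 × 10^20 s²
GM = 4π² × (3.53198 × 10^34) / (5.6371 × 10^20) = 2.47356 × 10^15 m³/s²
GM ≈ 2.474 × 10^15 m³/s²

Final answer: GM = 2.474 × 10^15 m³/s²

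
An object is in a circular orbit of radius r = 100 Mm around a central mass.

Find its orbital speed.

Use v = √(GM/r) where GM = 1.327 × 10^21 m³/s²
r = 100 Mm = 1 × 10^8 m
GM = 1.327 × 10^21 m³/s²
GM/r = (1.327 × 10^21) / (1 × 10^8) = 1.327 × 10^13 m²/s²
v = √(GM/r) = 3.6428 × 10^6 m/s ≈ 3643 km/s

Final answer: 3643 km/s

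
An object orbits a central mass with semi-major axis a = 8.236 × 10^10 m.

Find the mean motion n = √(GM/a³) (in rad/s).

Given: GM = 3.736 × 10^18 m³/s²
a = 8.236 × 10^10 m
GM = 3.736 × 10^18 m³/s²
a³ = 5.58662 × 10^32 m³
GM/a³ = (3.736 × 10^18) / (5.58662 × 10^32) = 6.68741 × 10^-15 s⁻²
n = √(GM/a³) = 8.17766 × 10^-8 rad/s ≈ 8.178 × 10^-8 rad/s

Final answer: n = 8.178 × 10^-8 rad/s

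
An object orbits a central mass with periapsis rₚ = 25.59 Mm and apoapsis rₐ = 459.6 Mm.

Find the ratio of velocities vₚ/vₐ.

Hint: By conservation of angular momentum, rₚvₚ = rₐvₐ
rₚ = 25.59 Mm = 2.559 × 10^7 m
rₐ = 459.6 Mm = 4.596 × 10^8 m
rₚvₚ = rₐvₐ  ⇒  vₚ/vₐ = rₐ/rₚ
vₚ/vₐ = (4.596 × 10^8) / (2.559 × 10^7) = 17.9601

Final answer: vₚ/vₐ = 17.96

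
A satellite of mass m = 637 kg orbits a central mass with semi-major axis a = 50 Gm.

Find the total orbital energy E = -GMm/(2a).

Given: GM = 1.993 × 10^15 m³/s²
a = 50 Gm = 5 × 10^10 m
GM = 1.993 × 10^15 m³/s²
2a = 1 × 10^11 m
GMm = 1.993 × 10^15 × 637 = 1.26954 × 10^18 m³·kg/s²
E = −GMm/(2a) = -1.26954 × 10^7 J ≈ -12.7 MJ

Final answer: -12.7 MJ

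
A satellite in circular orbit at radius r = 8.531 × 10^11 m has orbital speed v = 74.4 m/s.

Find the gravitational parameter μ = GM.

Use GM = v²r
r = 8.531 × 10^11 m
v = 74.4 m/s
v² = 5535.36 m²/s²
GM = v²r = 5535.36 × 8.531 × 10^11 = 4.72222 × 10^15 m³/s²
GM ≈ 4.722 × 10^15 m³/s²

Final answer: GM = 4.722 × 10^15 m³/s²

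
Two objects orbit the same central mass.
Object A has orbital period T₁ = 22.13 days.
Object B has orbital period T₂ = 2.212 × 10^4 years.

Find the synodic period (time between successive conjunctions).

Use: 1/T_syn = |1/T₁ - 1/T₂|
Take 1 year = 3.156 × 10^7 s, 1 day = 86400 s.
T₁ = 22.13 days = 1.91203 × 10^6 s
T₂ = 2.212 × 10^4 years = 6.98107 × 10^11 s
1/T₁ = 5.23004 × 10^-7 s⁻¹
1/T₂ = 1.43244 × 10^-12 s⁻¹
|1/T₁ − 1/T₂| = 5.23002 × 10^-7 s⁻¹
T_syn = 1 / |1/T₁ − 1/T₂| = 1.91204 × 10^6 s ≈ 22.13 days

Final answer: T_syn = 22.13 days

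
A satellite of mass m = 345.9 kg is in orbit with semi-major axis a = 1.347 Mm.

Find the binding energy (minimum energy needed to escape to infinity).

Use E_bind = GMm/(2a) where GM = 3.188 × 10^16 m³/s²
a = 1.347 Mm = 1.347 × 10^6 m
GM = 3.188 × 10^16 m³/s²
m = 345.9 kg
GMm = 3.188 × 10^16 × 345.9 = 1.10273 × 10^19 m³·kg/s²
2a = 2.694 × 10^6 m
E_bind = GMm/(2a) = 4.09328 × 10^12 J ≈ 4.093 TJ

Final answer: 4.093 TJ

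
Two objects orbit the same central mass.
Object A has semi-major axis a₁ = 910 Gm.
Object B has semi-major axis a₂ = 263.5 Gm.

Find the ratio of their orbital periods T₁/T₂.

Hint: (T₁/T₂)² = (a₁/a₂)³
a₁ = 910 Gm = 9.1 × 10^11 m
a₂ = 263.5 Gm = 2.635 × 10^11 m
a₁/a₂ = 3.45351
T₁/T₂ = (a₁/a₂)^(3/2) = (3.45351)^1.5 = 6.41787

Final answer: T₁/T₂ = 6.418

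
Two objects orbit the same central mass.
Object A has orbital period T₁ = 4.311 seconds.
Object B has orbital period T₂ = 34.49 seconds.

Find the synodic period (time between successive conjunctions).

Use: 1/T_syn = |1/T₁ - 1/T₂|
T₁ = 4.311 seconds
T₂ = 34.49 seconds
1/T₁ = 0.231965 s⁻¹
1/T₂ = 0.0289939 s⁻¹
|1/T₁ − 1/T₂| = 0.202971 s⁻¹
T_syn = 1 / |1/T₁ − 1/T₂| = 4.92682 s ≈ 4.927 seconds

Final answer: T_syn = 4.927 seconds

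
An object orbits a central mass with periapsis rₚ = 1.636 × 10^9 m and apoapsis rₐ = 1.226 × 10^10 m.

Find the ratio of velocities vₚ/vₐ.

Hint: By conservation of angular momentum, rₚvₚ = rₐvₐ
rₚ = 1.636 × 10^9 m
rₐ = 1.226 × 10^10 m
rₚvₚ = rₐvₐ  ⇒  vₚ/vₐ = rₐ/rₚ
vₚ/vₐ = (1.226 × 10^10) / (1.636 × 10^9) = 7.49389

Final answer: vₚ/vₐ = 7.494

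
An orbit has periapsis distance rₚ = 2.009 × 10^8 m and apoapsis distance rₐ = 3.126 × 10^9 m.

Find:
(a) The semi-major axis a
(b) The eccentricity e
rₚ = 2.009 × 10^8 m
rₐ = 3.126 × 10^9 m
(a) a = (rₚ + rₐ)/2 = 1.66345 × 10^9 m ≈ 1.663 × 10^9 m
(b) e = (rₐ − rₚ)/(rₐ + rₚ) = (2.9251 × 10^9) / (3.3269 × 10^9) = 0.879227

Final answer:
(a) a = 1.663 × 10^9 m
(b) e = 0.8792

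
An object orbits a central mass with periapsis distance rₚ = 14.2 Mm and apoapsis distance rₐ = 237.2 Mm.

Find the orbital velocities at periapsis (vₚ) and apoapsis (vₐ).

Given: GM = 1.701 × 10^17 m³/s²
rₚ = 14.2 Mm = 1.42 × 10^7 m
rₐ = 237.2 Mm = 2.372 × 10^8 m
GM = 1.701 × 10^17 m³/s²
a = (rₚ + rₐ)/2 = 1.257 × 10^8 m
Vis-viva: v² = GM (2/r − 1/a)
vₚ² = 1.701 × 10^17 × (1.40845 × 10^-7 − 7.95545 × 10^-9) = 2.26045 × 10^10 m²/s²
vₚ = 150348 m/s ≈ 150.3 km/s
vₐ² = 1.701 × 10^17 × (8.4317 × 10^-9 − 7.95545 × 10^-9) = 8.10108 × 10^7 m²/s²
vₐ = 9000.6 m/s ≈ 9.001 km/s

Final answer: vₚ = 150.3 km/s, vₐ = 9.001 km/s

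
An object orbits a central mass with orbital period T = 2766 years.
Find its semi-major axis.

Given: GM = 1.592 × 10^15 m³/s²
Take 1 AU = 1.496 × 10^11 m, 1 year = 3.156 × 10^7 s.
T = 2766 years = 8.7295 × 10^10 s
GM = 1.592 × 10^15 m³/s²
Kepler's third law: a³ = GM T² / (4π²)
T² = 7.62041 × 10^21 s²
a³ = (1.592 × 10^15) × (7.62041 × 10^21) / (4π²) = 3.07299 × 10^35 m³
a = (a³)^(1/3) = 6.74819 × 10^11 m ≈ 4.511 AU

Final answer: 4.511 AU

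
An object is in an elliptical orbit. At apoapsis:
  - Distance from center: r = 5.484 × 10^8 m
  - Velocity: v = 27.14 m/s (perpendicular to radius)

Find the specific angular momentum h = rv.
r = 5.484 × 10^8 m
v = 27.14 m/s
h = rv = 5.484 × 10^8 × 27.14 = 1.48836 × 10^10 m²/s ≈ 1.488 × 10^10 m²/s

Final answer: h = 1.488 × 10^10 m²/s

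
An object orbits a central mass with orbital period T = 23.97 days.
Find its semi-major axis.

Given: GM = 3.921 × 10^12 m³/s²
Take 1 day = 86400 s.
T = 23.97 days = 2.07101 × 10^6 s
GM = 3.921 × 10^12 m³/s²
Kepler's third law: a³ = GM T² / (4π²)
T² = 4.28907 × 10^12 s²
a³ = (3.921 × 10^12) × (4.28907 × 10^12) / (4π²) = 4.25991 × 10^23 m³
a = (a³)^(1/3) = 7.52431 × 10^7 m ≈ 7.524 × 10^7 m

Final answer: 7.524 × 10^7 m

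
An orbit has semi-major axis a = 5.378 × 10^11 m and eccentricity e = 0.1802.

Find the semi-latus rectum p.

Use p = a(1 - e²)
a = 5.378 × 10^11 m
e = 0.1802,  e² = 0.032472,  1 − e² = 0.967528
p = a(1 − e²) = 5.378 × 10^11 m × 0.967528 = 5.20337 × 10^11 m ≈ 5.203 × 10^11 m

Final answer: p = 5.203 × 10^11 m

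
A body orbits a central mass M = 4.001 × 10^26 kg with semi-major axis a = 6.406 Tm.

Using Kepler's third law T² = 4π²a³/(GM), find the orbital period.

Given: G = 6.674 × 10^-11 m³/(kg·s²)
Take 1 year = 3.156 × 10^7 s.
M = 4.001 × 10^26 kg
GM = G × M = 6.674 × 10^-11 × 4.001 × 10^26 = 2.67027 × 10^16 m³/s²
a = 6.406 Tm = 6.406 × 10^12 m
a³ = 2.62882 × 10^38 m³
T = 2π √(a³/GM) = 2π √((2.62882 × 10^38) / (2.67027 × 10^16)) = 2π × 9.92209 × 10^10 s
T = 6.23423 × 10^11 s ≈ 1.975 × 10^4 years

Final answer: 1.975 × 10^4 years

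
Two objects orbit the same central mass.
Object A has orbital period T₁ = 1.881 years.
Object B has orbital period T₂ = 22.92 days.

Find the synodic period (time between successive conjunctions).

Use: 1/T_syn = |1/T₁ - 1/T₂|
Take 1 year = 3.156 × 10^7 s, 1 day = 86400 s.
T₁ = 1.881 years = 5.93644 × 10^7 s
T₂ = 22.92 days = 1.98029 × 10^6 s
1/T₁ = 1.68451 × 10^-8 s⁻¹
1/T₂ = 5.04977 × 10^-7 s⁻¹
|1/T₁ − 1/T₂| = 4.88132 × 10^-7 s⁻¹
T_syn = 1 / |1/T₁ − 1/T₂| = 2.04863 × 10^6 s ≈ 23.71 days

Final answer: T_syn = 23.71 days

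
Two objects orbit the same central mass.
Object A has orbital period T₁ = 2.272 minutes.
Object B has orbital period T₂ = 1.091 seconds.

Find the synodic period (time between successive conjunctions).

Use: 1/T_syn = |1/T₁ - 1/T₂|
T₁ = 2.272 minutes = 136.32 s
T₂ = 1.091 seconds
1/T₁ = 0.00733568 s⁻¹
1/T₂ = 0.91659 s⁻¹
|1/T₁ − 1/T₂| = 0.909255 s⁻¹
T_syn = 1 / |1/T₁ − 1/T₂| = 1.0998 s ≈ 1.1 seconds

Final answer: T_syn = 1.1 seconds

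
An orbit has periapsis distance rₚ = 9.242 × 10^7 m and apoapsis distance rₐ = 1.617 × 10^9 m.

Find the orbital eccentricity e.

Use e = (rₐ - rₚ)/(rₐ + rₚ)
rₚ = 9.242 × 10^7 m
rₐ = 1.617 × 10^9 m
rₐ − rₚ = 1.52458 × 10^9 m
rₐ + rₚ = 1.70942 × 10^9 m
e = (rₐ − rₚ)/(rₐ + rₚ) = 0.89187

Final answer: e = 0.8919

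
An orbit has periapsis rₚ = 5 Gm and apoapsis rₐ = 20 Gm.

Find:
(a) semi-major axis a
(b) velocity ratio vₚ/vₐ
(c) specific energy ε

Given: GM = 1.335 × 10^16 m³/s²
rₚ = 5 Gm = 5 × 10^9 m
rₐ = 20 Gm = 2 × 10^10 m
GM = 1.335 × 10^16 m³/s²
a = (rₚ + rₐ)/2 = 1.25 × 10^10 m
e = (rₐ − rₚ)/(rₐ + rₚ) = (1.5 × 10^10) / (2.5 × 10^10) = 0.6
(a) a = 1.25 × 10^10 m ≈ 12.5 Gm
(b) vₚ/vₐ = rₐ/rₚ (angular momentum) = (2 × 10^10) / (5 × 10^9) = 4 ≈ 4
(c) 2a = 2.5 × 10^10 m;  ε = −GM/(2a) = -534000 J/kg ≈ -534 kJ/kg

Final answer:
(a) semi-major axis a = 12.5 Gm
(b) velocity ratio vₚ/vₐ = 4
(c) specific energy ε = -534 kJ/kg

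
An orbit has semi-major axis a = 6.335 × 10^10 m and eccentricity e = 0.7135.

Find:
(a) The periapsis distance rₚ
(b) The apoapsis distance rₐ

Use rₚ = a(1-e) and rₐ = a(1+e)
a = 6.335 × 10^10 m
e = 0.7135:  1 − e = 0.2865,  1 + e = 1.7135
(a) rₚ = a(1 − e) = 6.335 × 10^10 m × 0.2865 = 1.81498 × 10^10 m ≈ 1.815 × 10^10 m
(b) rₐ = a(1 + e) = 6.335 × 10^10 m × 1.7135 = 1.0855 × 10^11 m ≈ 1.086 × 10^11 m

Final answer:
(a) rₚ = 1.815 × 10^10 m
(b) rₐ = 1.086 × 10^11 m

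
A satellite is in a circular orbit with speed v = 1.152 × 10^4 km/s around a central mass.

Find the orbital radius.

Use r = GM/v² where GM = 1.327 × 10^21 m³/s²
v = 1.152 × 10^4 km/s = 1.152 × 10^7 m/s
GM = 1.327 × 10^21 m³/s²
v² = 1.3271 × 10^14 m²/s²
r = GM/v² = (1.327 × 10^21) / (1.3271 × 10^14) = 9.99922 × 10^6 m ≈ 9.999 Mm

Final answer: 9.999 Mm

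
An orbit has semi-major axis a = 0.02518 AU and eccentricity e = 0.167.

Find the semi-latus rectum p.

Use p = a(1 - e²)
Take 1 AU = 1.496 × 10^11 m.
a = 0.02518 AU = 3.76693 × 10^9 m
e = 0.167,  e² = 0.027889,  1 − e² = 0.972111
p = a(1 − e²) = 3.76693 × 10^9 m × 0.972111 = 3.66187 × 10^9 m ≈ 0.02448 AU

Final answer: p = 0.02448 AU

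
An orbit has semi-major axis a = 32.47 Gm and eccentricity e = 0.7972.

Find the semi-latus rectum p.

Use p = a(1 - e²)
a = 32.47 Gm = 3.247 × 10^10 m
e = 0.7972,  e² = 0.635528,  1 − e² = 0.364472
p = a(1 − e²) = 3.247 × 10^10 m × 0.364472 = 1.18344 × 10^10 m ≈ 11.83 Gm

Final answer: p = 11.83 Gm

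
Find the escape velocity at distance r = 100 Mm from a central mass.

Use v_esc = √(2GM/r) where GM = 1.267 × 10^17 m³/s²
r = 100 Mm = 1 × 10^8 m
GM = 1.267 × 10^17 m³/s²
2GM/r = 2 × (1.267 × 10^17) / (1 × 10^8) = 2.534 × 10^9 m²/s²
v_esc = √(2GM/r) = 50338.9 m/s ≈ 50.34 km/s

Final answer: 50.34 km/s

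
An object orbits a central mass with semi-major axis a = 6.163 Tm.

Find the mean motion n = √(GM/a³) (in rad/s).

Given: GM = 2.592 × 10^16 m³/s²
a = 6.163 Tm = 6.163 × 10^12 m
GM = 2.592 × 10^16 m³/s²
a³ = 2.34087 × 10^38 m³
GM/a³ = (2.592 × 10^16) / (2.34087 × 10^38) = 1.10728 × 10^-22 s⁻²
n = √(GM/a³) = 1.05227 × 10^-11 rad/s ≈ 1.052 × 10^-11 rad/s

Final answer: n = 1.052 × 10^-11 rad/s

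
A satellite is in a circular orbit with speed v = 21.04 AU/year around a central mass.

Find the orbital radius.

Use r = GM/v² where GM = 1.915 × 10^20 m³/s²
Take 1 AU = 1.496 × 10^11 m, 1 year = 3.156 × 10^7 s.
v = 21.04 AU/year = 99733.3 m/s
GM = 1.915 × 10^20 m³/s²
v² = 9.94674 × 10^9 m²/s²
r = GM/v² = (1.915 × 10^20) / (9.94674 × 10^9) = 1.92525 × 10^10 m ≈ 0.1287 AU

Final answer: 0.1287 AU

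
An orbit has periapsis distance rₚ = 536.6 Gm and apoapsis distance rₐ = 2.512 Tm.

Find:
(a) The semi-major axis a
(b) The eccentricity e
rₚ = 536.6 Gm = 5.366 × 10^11 m
rₐ = 2.512 Tm = 2.512 × 10^12 m
(a) a = (rₚ + rₐ)/2 = 1.5243 × 10^12 m ≈ 1.524 Tm
(b) e = (rₐ − rₚ)/(rₐ + rₚ) = (1.9754 × 10^12) / (3.0486 × 10^12) = 0.64797

Final answer:
(a) a = 1.524 Tm
(b) e = 0.648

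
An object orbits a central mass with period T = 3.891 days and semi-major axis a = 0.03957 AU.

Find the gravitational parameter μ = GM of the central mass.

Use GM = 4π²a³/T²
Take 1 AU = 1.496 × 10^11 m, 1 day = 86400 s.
T = 3.891 days = 336182 s
a = 0.03957 AU = 5.91967 × 10^9 m
a³ = 2.0744 × 10^29 m³
T² = 1.13019 × 10^11 s²
GM = 4π² × (2.0744 × 10^29) / (1.13019 × 10^11) = 7.24607 × 10^19 m³/s²
GM ≈ 7.246 × 10^19 m³/s²

Final answer: GM = 7.246 × 10^19 m³/s²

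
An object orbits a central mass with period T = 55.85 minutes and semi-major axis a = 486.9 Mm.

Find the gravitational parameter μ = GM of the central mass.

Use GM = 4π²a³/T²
T = 55.85 minutes = 3351 s
a = 486.9 Mm = 4.869 × 10^8 m
a³ = 1.1543 × 10^26 m³
T² = 1.12292 × 10^7 s²
GM = 4π² × (1.1543 × 10^26) / (1.12292 × 10^7) = 4.05817 × 10^20 m³/s²
GM ≈ 4.058 × 10^20 m³/s²

Final answer: GM = 4.058 × 10^20 m³/s²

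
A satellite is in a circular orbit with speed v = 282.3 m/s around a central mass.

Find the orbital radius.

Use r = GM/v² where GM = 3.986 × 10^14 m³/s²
v = 282.3 m/s
GM = 3.986 × 10^14 m³/s²
v² = 79693.3 m²/s²
r = GM/v² = (3.986 × 10^14) / 79693.3 = 5.00168 × 10^9 m ≈ 5.002 Gm

Final answer: 5.002 Gm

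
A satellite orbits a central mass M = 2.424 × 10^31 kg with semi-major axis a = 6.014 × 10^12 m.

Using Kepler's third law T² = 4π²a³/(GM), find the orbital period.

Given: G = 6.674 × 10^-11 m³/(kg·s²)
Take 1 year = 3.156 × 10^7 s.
M = 2.424 × 10^31 kg
GM = G × M = 6.674 × 10^-11 × 2.424 × 10^31 = 1.61778 × 10^21 m³/s²
a = 6.014 × 10^12 m
a³ = 2.17516 × 10^38 m³
T = 2π √(a³/GM) = 2π √((2.17516 × 10^38) / (1.61778 × 10^21)) = 2π × 3.66679 × 10^8 s
T = 2.30391 × 10^9 s ≈ 73 years

Final answer: 73 years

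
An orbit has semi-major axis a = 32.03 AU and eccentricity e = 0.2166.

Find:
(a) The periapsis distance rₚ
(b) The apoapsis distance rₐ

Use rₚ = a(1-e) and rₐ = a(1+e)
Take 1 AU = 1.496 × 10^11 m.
a = 32.03 AU = 4.79169 × 10^12 m
e = 0.2166:  1 − e = 0.7834,  1 + e = 1.2166
(a) rₚ = a(1 − e) = 4.79169 × 10^12 m × 0.7834 = 3.75381 × 10^12 m ≈ 25.09 AU
(b) rₐ = a(1 + e) = 4.79169 × 10^12 m × 1.2166 = 5.82957 × 10^12 m ≈ 38.97 AU

Final answer:
(a) rₚ = 25.09 AU
(b) rₐ = 38.97 AU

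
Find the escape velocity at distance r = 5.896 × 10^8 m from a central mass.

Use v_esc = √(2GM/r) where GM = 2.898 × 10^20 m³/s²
r = 5.896 × 10^8 m
GM = 2.898 × 10^20 m³/s²
2GM/r = 2 × (2.898 × 10^20) / (5.896 × 10^8) = 9.83039 × 10^11 m²/s²
v_esc = √(2GM/r) = 991483 m/s ≈ 991.5 km/s

Final answer: 991.5 km/s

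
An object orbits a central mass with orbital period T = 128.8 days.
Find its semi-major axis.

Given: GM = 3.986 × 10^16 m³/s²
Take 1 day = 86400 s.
T = 128.8 days = 1.11283 × 10^7 s
GM = 3.986 × 10^16 m³/s²
Kepler's third law: a³ = GM T² / (4π²)
T² = 1.2384 × 10^14 s²
a³ = (3.986 × 10^16) × (1.2384 × 10^14) / (4π²) = 1.25036 × 10^29 m³
a = (a³)^(1/3) = 5.00049 × 10^9 m ≈ 5 Gm

Final answer: 5 Gm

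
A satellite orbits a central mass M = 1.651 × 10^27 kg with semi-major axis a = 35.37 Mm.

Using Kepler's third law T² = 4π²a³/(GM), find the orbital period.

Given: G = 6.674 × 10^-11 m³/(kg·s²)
M = 1.651 × 10^27 kg
GM = G × M = 6.674 × 10^-11 × 1.651 × 10^27 = 1.10188 × 10^17 m³/s²
a = 35.37 Mm = 3.537 × 10^7 m
a³ = 4.42492 × 10^22 m³
T = 2π √(a³/GM) = 2π √((4.42492 × 10^22) / (1.10188 × 10^17)) = 2π × 633.703 s
T = 3981.68 s ≈ 1.106 hours

Final answer: 1.106 hours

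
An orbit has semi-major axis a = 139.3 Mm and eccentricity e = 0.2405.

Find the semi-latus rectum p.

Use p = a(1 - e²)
a = 139.3 Mm = 1.393 × 10^8 m
e = 0.2405,  e² = 0.0578402,  1 − e² = 0.94216
p = a(1 − e²) = 1.393 × 10^8 m × 0.94216 = 1.31243 × 10^8 m ≈ 131.2 Mm

Final answer: p = 131.2 Mm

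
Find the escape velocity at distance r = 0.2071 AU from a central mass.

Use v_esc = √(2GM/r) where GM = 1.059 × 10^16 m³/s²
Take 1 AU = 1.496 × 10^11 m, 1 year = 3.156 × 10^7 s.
r = 0.2071 AU = 3.09822 × 10^10 m
GM = 1.059 × 10^16 m³/s²
2GM/r = 2 × (1.059 × 10^16) / (3.09822 × 10^10) = 683619 m²/s²
v_esc = √(2GM/r) = 826.813 m/s ≈ 0.1744 AU/year

Final answer: 0.1744 AU/year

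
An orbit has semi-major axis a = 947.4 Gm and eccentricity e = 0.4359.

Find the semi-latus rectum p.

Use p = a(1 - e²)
a = 947.4 Gm = 9.474 × 10^11 m
e = 0.4359,  e² = 0.190009,  1 − e² = 0.809991
p = a(1 − e²) = 9.474 × 10^11 m × 0.809991 = 7.67386 × 10^11 m ≈ 767.4 Gm

Final answer: p = 767.4 Gm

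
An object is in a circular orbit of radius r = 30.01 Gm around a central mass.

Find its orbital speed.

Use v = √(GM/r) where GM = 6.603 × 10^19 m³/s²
r = 30.01 Gm = 3.001 × 10^10 m
GM = 6.603 × 10^19 m³/s²
GM/r = (6.603 × 10^19) / (3.001 × 10^10) = 2.20027 × 10^9 m²/s²
v = √(GM/r) = 46907 m/s ≈ 46.91 km/s

Final answer: 46.91 km/s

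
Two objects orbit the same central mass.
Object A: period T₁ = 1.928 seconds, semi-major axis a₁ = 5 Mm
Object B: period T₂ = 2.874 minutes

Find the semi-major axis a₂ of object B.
T₁ = 1.928 seconds
T₂ = 2.874 minutes = 172.44 s
a₁ = 5 Mm = 5 × 10^6 m
Kepler's third law: (T₂/T₁)² = (a₂/a₁)³  ⇒  a₂ = a₁ (T₂/T₁)^(2/3)
T₂/T₁ = 89.4398
(T₂/T₁)^(2/3) = 19.9996
a₂ = 5 × 10^6 m × 19.9996 = 9.99978 × 10^7 m ≈ 100 Mm

Final answer: a₂ = 100 Mm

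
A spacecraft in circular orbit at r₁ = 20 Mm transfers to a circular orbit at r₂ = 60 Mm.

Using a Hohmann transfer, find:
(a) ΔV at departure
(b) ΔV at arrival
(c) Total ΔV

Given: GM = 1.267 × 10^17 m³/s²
r₁ = 20 Mm = 2 × 10^7 m
r₂ = 60 Mm = 6 × 10^7 m
GM = 1.267 × 10^17 m³/s²
Transfer ellipse: a_t = (r₁ + r₂)/2 = 4 × 10^7 m
Circular speed at r₁: v₁ = √(GM/r₁) = 79592.7 m/s
Transfer speed at r₁ (periapsis): v₁ₜ = √(GM(2/r₁ − 1/a_t)) = 97480.8 m/s
(a) ΔV₁ = v₁ₜ − v₁ = 17888.1 m/s ≈ 17.89 km/s
Circular speed at r₂: v₂ = √(GM/r₂) = 45952.9 m/s
Transfer speed at r₂ (apoapsis): v₂ₜ = √(GM(2/r₂ − 1/a_t)) = 32493.6 m/s
(b) ΔV₂ = v₂ − v₂ₜ = 13459.3 m/s ≈ 13.46 km/s
(c) ΔV_total = ΔV₁ + ΔV₂ = 31347.3 m/s ≈ 31.35 km/s

Final answer:
(a) ΔV₁ = 17.89 km/s
(b) ΔV₂ = 13.46 km/s
(c) ΔV_total = 31.35 km/s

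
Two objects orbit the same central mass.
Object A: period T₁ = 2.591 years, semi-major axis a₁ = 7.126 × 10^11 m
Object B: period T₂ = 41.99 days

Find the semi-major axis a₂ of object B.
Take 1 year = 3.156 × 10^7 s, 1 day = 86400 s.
T₁ = 2.591 years = 8.1772 × 10^7 s
T₂ = 41.99 days = 3.62794 × 10^6 s
a₁ = 7.126 × 10^11 m
Kepler's third law: (T₂/T₁)² = (a₂/a₁)³  ⇒  a₂ = a₁ (T₂/T₁)^(2/3)
T₂/T₁ = 0.0443665
(T₂/T₁)^(2/3) = 0.125325
a₂ = 7.126 × 10^11 m × 0.125325 = 8.93064 × 10^10 m ≈ 8.931 × 10^10 m

Final answer: a₂ = 8.931 × 10^10 m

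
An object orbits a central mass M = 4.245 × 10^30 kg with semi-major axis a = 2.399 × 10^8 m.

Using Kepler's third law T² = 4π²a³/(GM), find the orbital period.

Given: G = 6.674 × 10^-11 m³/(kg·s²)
M = 4.245 × 10^30 kg
GM = G × M = 6.674 × 10^-11 × 4.245 × 10^30 = 2.83311 × 10^20 m³/s²
a = 2.399 × 10^8 m
a³ = 1.38067 × 10^25 m³
T = 2π √(a³/GM) = 2π √((1.38067 × 10^25) / (2.83311 × 10^20)) = 2π × 220.756 s
T = 1387.05 s ≈ 23.12 minutes

Final answer: 23.12 minutes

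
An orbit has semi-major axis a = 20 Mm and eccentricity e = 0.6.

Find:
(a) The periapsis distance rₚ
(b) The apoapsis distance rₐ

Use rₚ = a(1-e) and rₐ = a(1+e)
a = 20 Mm = 2 × 10^7 m
e = 0.6:  1 − e = 0.4,  1 + e = 1.6
(a) rₚ = a(1 − e) = 2 × 10^7 m × 0.4 = 8 × 10^6 m ≈ 8 Mm
(b) rₐ = a(1 + e) = 2 × 10^7 m × 1.6 = 3.2 × 10^7 m ≈ 32 Mm

Final answer:
(a) rₚ = 8 Mm
(b) rₐ = 32 Mm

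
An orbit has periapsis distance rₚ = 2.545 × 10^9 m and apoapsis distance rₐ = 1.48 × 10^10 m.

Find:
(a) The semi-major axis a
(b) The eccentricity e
rₚ = 2.545 × 10^9 m
rₐ = 1.48 × 10^10 m
(a) a = (rₚ + rₐ)/2 = 8.6725 × 10^9 m ≈ 8.672 × 10^9 m
(b) e = (rₐ − rₚ)/(rₐ + rₚ) = (1.2255 × 10^10) / (1.7345 × 10^10) = 0.706544

Final answer:
(a) a = 8.672 × 10^9 m
(b) e = 0.7065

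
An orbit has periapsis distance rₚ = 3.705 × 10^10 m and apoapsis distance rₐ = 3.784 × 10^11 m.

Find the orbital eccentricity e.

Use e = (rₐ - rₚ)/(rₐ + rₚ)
rₚ = 3.705 × 10^10 m
rₐ = 3.784 × 10^11 m
rₐ − rₚ = 3.4135 × 10^11 m
rₐ + rₚ = 4.1545 × 10^11 m
e = (rₐ − rₚ)/(rₐ + rₚ) = 0.821639

Final answer: e = 0.8216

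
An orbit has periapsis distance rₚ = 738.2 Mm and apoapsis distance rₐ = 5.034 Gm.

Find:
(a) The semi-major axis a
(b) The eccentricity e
rₚ = 738.2 Mm = 7.382 × 10^8 m
rₐ = 5.034 Gm = 5.034 × 10^9 m
(a) a = (rₚ + rₐ)/2 = 2.8861 × 10^9 m ≈ 2.886 Gm
(b) e = (rₐ − rₚ)/(rₐ + rₚ) = (4.2958 × 10^9) / (5.7722 × 10^9) = 0.744222

Final answer:
(a) a = 2.886 Gm
(b) e = 0.7442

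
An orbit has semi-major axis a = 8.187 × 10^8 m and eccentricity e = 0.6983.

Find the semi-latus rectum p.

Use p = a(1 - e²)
a = 8.187 × 10^8 m
e = 0.6983,  e² = 0.487623,  1 − e² = 0.512377
p = a(1 − e²) = 8.187 × 10^8 m × 0.512377 = 4.19483 × 10^8 m ≈ 4.195 × 10^8 m

Final answer: p = 4.195 × 10^8 m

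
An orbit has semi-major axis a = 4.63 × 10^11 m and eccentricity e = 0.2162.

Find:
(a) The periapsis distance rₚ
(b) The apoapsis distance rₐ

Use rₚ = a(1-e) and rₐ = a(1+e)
a = 4.63 × 10^11 m
e = 0.2162:  1 − e = 0.7838,  1 + e = 1.2162
(a) rₚ = a(1 − e) = 4.63 × 10^11 m × 0.7838 = 3.62899 × 10^11 m ≈ 3.629 × 10^11 m
(b) rₐ = a(1 + e) = 4.63 × 10^11 m × 1.2162 = 5.63101 × 10^11 m ≈ 5.631 × 10^11 m

Final answer:
(a) rₚ = 3.629 × 10^11 m
(b) rₐ = 5.631 × 10^11 m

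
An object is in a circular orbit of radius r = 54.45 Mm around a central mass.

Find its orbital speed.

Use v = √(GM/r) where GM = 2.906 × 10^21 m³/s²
r = 54.45 Mm = 5.445 × 10^7 m
GM = 2.906 × 10^21 m³/s²
GM/r = (2.906 × 10^21) / (5.445 × 10^7) = 5.33701 × 10^13 m²/s²
v = √(GM/r) = 7.30548 × 10^6 m/s ≈ 7305 km/s

Final answer: 7305 km/s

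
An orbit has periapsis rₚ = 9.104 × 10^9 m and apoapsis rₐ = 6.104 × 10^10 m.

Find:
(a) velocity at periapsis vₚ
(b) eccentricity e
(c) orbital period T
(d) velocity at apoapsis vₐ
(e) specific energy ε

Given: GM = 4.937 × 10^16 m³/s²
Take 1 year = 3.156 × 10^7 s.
rₚ = 9.104 × 10^9 m
rₐ = 6.104 × 10^10 m
GM = 4.937 × 10^16 m³/s²
a = (rₚ + rₐ)/2 = 3.5072 × 10^10 m
e = (rₐ − rₚ)/(rₐ + rₚ) = (5.1936 × 10^10) / (7.0144 × 10^10) = 0.74042
(a) vₚ² = GM (2/rₚ − 1/a) = 4.937 × 10^16 × (2.19684 × 10^-10 − 2.85128 × 10^-11) = 9.43811 × 10^6 m²/s²;  vₚ = 3072.15 m/s ≈ 3.072 km/s
(b) e = 0.74042 ≈ 0.7404
(c) a³ = 4.31401 × 10^31 m³;  T = 2π √(a³/GM) = 2π × 2.95603 × 10^7 s = 1.85733 × 10^8 s ≈ 5.885 years
(d) vₐ² = GM (2/rₐ − 1/a) = 4.937 × 10^16 × (3.27654 × 10^-11 − 2.85128 × 10^-11) = 209952 m²/s²;  vₐ = 458.205 m/s ≈ 458.2 m/s
(e) 2a = 7.0144 × 10^10 m;  ε = −GM/(2a) = -703838 J/kg ≈ -703.8 kJ/kg

Final answer:
(a) velocity at periapsis vₚ = 3.072 km/s
(b) eccentricity e = 0.7404
(c) orbital period T = 5.885 years
(d) velocity at apoapsis vₐ = 458.2 m/s
(e) specific energy ε = -703.8 kJ/kg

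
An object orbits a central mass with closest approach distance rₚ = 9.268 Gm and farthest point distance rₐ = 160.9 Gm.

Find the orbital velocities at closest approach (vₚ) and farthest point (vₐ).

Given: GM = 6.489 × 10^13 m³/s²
rₚ = 9.268 Gm = 9.268 × 10^9 m
rₐ = 160.9 Gm = 1.609 × 10^11 m
GM = 6.489 × 10^13 m³/s²
a = (rₚ + rₐ)/2 = 8.5084 × 10^10 m
Vis-viva: v² = GM (2/r − 1/a)
vₚ² = 6.489 × 10^13 × (2.15796 × 10^-10 − 1.17531 × 10^-11) = 13240.4 m²/s²
vₚ = 115.067 m/s ≈ 115.1 m/s
vₐ² = 6.489 × 10^13 × (1.24301 × 10^-11 − 1.17531 × 10^-11) = 43.9299 m²/s²
vₐ = 6.62796 m/s ≈ 6.628 m/s

Final answer: vₚ = 115.1 m/s, vₐ = 6.628 m/s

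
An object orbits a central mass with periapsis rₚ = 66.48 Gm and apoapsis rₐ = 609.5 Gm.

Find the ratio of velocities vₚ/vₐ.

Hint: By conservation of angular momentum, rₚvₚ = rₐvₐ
rₚ = 66.48 Gm = 6.648 × 10^10 m
rₐ = 609.5 Gm = 6.095 × 10^11 m
rₚvₚ = rₐvₐ  ⇒  vₚ/vₐ = rₐ/rₚ
vₚ/vₐ = (6.095 × 10^11) / (6.648 × 10^10) = 9.16817

Final answer: vₚ/vₐ = 9.168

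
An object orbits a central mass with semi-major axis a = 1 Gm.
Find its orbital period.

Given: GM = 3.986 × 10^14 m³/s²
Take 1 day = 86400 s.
a = 1 Gm = 1 × 10^9 m
GM = 3.986 × 10^14 m³/s²
a³ = 1 × 10^27 m³
T = 2π √(a³/GM) = 2π √((1 × 10^27) / (3.986 × 10^14)) = 2π × 1.58391 × 10^6 s
T = 9.95202 × 10^6 s ≈ 115.2 days

Final answer: 115.2 days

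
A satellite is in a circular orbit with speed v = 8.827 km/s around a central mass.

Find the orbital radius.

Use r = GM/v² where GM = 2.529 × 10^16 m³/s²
v = 8.827 km/s = 8827 m/s
GM = 2.529 × 10^16 m³/s²
v² = 7.79159 × 10^7 m²/s²
r = GM/v² = (2.529 × 10^16) / (7.79159 × 10^7) = 3.24581 × 10^8 m ≈ 324.6 Mm

Final answer: 324.6 Mm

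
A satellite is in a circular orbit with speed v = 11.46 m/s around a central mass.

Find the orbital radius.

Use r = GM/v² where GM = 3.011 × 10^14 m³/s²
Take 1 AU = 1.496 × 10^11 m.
v = 11.46 m/s
GM = 3.011 × 10^14 m³/s²
v² = 131.332 m²/s²
r = GM/v² = (3.011 × 10^14) / 131.332 = 2.29267 × 10^12 m ≈ 15.33 AU

Final answer: 15.33 AU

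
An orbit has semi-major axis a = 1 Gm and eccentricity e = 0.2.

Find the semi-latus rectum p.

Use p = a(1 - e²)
a = 1 Gm = 1 × 10^9 m
e = 0.2,  e² = 0.04,  1 − e² = 0.96
p = a(1 − e²) = 1 × 10^9 m × 0.96 = 9.6 × 10^8 m ≈ 960 Mm

Final answer: p = 960 Mm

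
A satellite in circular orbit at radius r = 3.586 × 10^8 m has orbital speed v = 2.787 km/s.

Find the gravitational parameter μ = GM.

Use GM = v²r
r = 3.586 × 10^8 m
v = 2.787 km/s = 2787 m/s
v² = 7.76737 × 10^6 m²/s²
GM = v²r = 7.76737 × 10^6 × 3.586 × 10^8 = 2.78538 × 10^15 m³/s²
GM ≈ 2.785 × 10^15 m³/s²

Final answer: GM = 2.785 × 10^15 m³/s²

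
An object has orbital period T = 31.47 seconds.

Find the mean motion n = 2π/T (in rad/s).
T = 31.47 seconds
n = 2π / 31.47 s = 0.199656 rad/s ≈ 0.1997 rad/s

Final answer: n = 0.1997 rad/s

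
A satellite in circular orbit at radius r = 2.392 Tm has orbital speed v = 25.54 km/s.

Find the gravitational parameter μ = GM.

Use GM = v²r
r = 2.392 Tm = 2.392 × 10^12 m
v = 25.54 km/s = 25540 m/s
v² = 6.52292 × 10^8 m²/s²
GM = v²r = 6.52292 × 10^8 × 2.392 × 10^12 = 1.56028 × 10^21 m³/s²
GM ≈ 1.56 × 10^21 m³/s²

Final answer: GM = 1.56 × 10^21 m³/s²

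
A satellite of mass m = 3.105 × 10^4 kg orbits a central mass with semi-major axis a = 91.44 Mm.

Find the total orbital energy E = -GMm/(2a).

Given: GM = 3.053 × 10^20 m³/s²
a = 91.44 Mm = 9.144 × 10^7 m
GM = 3.053 × 10^20 m³/s²
2a = 1.8288 × 10^8 m
GMm = 3.053 × 10^20 × 31050 = 9.47957 × 10^24 m³·kg/s²
E = −GMm/(2a) = -5.18349 × 10^16 J ≈ -51.83 PJ

Final answer: -51.83 PJ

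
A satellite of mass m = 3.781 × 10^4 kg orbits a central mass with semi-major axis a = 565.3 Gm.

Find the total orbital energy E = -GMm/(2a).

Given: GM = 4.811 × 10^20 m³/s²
a = 565.3 Gm = 5.653 × 10^11 m
GM = 4.811 × 10^20 m³/s²
2a = 1.1306 × 10^12 m
GMm = 4.811 × 10^20 × 37810 = 1.81904 × 10^25 m³·kg/s²
E = −GMm/(2a) = -1.60891 × 10^13 J ≈ -16.09 TJ

Final answer: -16.09 TJ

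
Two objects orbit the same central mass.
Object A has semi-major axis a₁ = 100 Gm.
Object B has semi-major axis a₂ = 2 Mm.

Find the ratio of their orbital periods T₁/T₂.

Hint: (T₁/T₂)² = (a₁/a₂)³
a₁ = 100 Gm = 1 × 10^11 m
a₂ = 2 Mm = 2 × 10^6 m
a₁/a₂ = 50000
T₁/T₂ = (a₁/a₂)^(3/2) = (50000)^1.5 = 1.11803 × 10^7

Final answer: T₁/T₂ = 1.118 × 10^7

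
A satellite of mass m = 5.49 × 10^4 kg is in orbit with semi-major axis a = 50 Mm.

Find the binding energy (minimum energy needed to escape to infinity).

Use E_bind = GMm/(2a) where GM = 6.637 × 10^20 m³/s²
a = 50 Mm = 5 × 10^7 m
GM = 6.637 × 10^20 m³/s²
m = 5.49 × 10^4 kg
GMm = 6.637 × 10^20 × 54900 = 3.64371 × 10^25 m³·kg/s²
2a = 1 × 10^8 m
E_bind = GMm/(2a) = 3.64371 × 10^17 J ≈ 364.4 PJ

Final answer: 364.4 PJ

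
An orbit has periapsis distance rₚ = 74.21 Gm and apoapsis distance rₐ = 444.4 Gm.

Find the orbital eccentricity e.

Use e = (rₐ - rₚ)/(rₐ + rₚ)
rₚ = 74.21 Gm = 7.421 × 10^10 m
rₐ = 444.4 Gm = 4.444 × 10^11 m
rₐ − rₚ = 3.7019 × 10^11 m
rₐ + rₚ = 5.1861 × 10^11 m
e = (rₐ − rₚ)/(rₐ + rₚ) = 0.713812

Final answer: e = 0.7138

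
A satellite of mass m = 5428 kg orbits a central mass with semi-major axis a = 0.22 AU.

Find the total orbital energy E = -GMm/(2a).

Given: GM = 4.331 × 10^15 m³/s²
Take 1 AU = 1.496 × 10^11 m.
a = 0.22 AU = 3.2912 × 10^10 m
GM = 4.331 × 10^15 m³/s²
2a = 6.5824 × 10^10 m
GMm = 4.331 × 10^15 × 5428 = 2.35087 × 10^19 m³·kg/s²
E = −GMm/(2a) = -3.57144 × 10^8 J ≈ -357.1 MJ

Final answer: -357.1 MJ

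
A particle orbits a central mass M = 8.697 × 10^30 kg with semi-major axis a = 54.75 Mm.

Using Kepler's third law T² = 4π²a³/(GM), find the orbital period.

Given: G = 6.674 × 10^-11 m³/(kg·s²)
M = 8.697 × 10^30 kg
GM = G × M = 6.674 × 10^-11 × 8.697 × 10^30 = 5.80438 × 10^20 m³/s²
a = 54.75 Mm = 5.475 × 10^7 m
a³ = 1.64117 × 10^23 m³
T = 2π √(a³/GM) = 2π √((1.64117 × 10^23) / (5.80438 × 10^20)) = 2π × 16.8151 s
T = 105.652 s ≈ 1.761 minutes

Final answer: 1.761 minutes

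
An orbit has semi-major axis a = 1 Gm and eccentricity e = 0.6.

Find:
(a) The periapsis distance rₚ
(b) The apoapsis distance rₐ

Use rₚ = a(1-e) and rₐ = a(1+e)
a = 1 Gm = 1 × 10^9 m
e = 0.6:  1 − e = 0.4,  1 + e = 1.6
(a) rₚ = a(1 − e) = 1 × 10^9 m × 0.4 = 4 × 10^8 m ≈ 400 Mm
(b) rₐ = a(1 + e) = 1 × 10^9 m × 1.6 = 1.6 × 10^9 m ≈ 1.6 Gm

Final answer:
(a) rₚ = 400 Mm
(b) rₐ = 1.6 Gm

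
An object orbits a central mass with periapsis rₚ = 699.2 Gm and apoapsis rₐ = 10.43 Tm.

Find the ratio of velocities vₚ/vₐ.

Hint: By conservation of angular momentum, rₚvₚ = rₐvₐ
rₚ = 699.2 Gm = 6.992 × 10^11 m
rₐ = 10.43 Tm = 1.043 × 10^13 m
rₚvₚ = rₐvₐ  ⇒  vₚ/vₐ = rₐ/rₚ
vₚ/vₐ = (1.043 × 10^13) / (6.992 × 10^11) = 14.917

Final answer: vₚ/vₐ = 14.92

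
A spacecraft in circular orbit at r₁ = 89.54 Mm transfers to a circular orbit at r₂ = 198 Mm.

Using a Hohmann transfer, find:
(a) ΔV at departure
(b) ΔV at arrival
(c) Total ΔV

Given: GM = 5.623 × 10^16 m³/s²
r₁ = 89.54 Mm = 8.954 × 10^7 m
r₂ = 198 Mm = 1.98 × 10^8 m
GM = 5.623 × 10^16 m³/s²
Transfer ellipse: a_t = (r₁ + r₂)/2 = 1.4377 × 10^8 m
Circular speed at r₁: v₁ = √(GM/r₁) = 25059.7 m/s
Transfer speed at r₁ (periapsis): v₁ₜ = √(GM(2/r₁ − 1/a_t)) = 29408.6 m/s
(a) ΔV₁ = v₁ₜ − v₁ = 4348.89 m/s ≈ 4.349 km/s
Circular speed at r₂: v₂ = √(GM/r₂) = 16852 m/s
Transfer speed at r₂ (apoapsis): v₂ₜ = √(GM(2/r₂ − 1/a_t)) = 13299.2 m/s
(b) ΔV₂ = v₂ − v₂ₜ = 3552.79 m/s ≈ 3.553 km/s
(c) ΔV_total = ΔV₁ + ΔV₂ = 7901.68 m/s ≈ 7.902 km/s

Final answer:
(a) ΔV₁ = 4.349 km/s
(b) ΔV₂ = 3.553 km/s
(c) ΔV_total = 7.902 km/s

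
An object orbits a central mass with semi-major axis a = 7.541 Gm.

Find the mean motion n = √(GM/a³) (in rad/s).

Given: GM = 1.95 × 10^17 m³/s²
a = 7.541 Gm = 7.541 × 10^9 m
GM = 1.95 × 10^17 m³/s²
a³ = 4.28832 × 10^29 m³
GM/a³ = (1.95 × 10^17) / (4.28832 × 10^29) = 4.54724 × 10^-13 s⁻²
n = √(GM/a³) = 6.74332 × 10^-7 rad/s ≈ 6.743 × 10^-7 rad/s

Final answer: n = 6.743 × 10^-7 rad/s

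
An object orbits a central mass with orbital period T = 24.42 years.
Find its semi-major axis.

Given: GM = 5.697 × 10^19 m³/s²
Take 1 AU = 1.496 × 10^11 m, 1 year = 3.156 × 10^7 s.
T = 24.42 years = 7.70695 × 10^8 s
GM = 5.697 × 10^19 m³/s²
Kepler's third law: a³ = GM T² / (4π²)
T² = 5.93971 × 10^17 s²
a³ = (5.697 × 10^19) × (5.93971 × 10^17) / (4π²) = 8.5714 × 10^35 m³
a = (a³)^(1/3) = 9.49913 × 10^11 m ≈ 6.35 AU

Final answer: 6.35 AU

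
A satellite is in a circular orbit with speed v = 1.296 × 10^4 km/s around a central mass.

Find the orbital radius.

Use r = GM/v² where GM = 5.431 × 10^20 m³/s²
v = 1.296 × 10^4 km/s = 1.296 × 10^7 m/s
GM = 5.431 × 10^20 m³/s²
v² = 1.67962 × 10^14 m²/s²
r = GM/v² = (5.431 × 10^20) / (1.67962 × 10^14) = 3.23348 × 10^6 m ≈ 3.233 Mm

Final answer: 3.233 Mm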